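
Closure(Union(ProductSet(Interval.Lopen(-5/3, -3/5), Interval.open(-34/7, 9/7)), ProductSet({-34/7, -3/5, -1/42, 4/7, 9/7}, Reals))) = Union(ProductSet({-5/3, -3/5}, Interval(-34/7, 9/7)), ProductSet({-34/7, -3/5, -1/42, 4/7, 9/7}, Reals), ProductSet(Interval(-5/3, -3/5), {-34/7, 9/7}), ProductSet(Interval.Lopen(-5/3, -3/5), Interval.open(-34/7, 9/7)))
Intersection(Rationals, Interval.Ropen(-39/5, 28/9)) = Intersection(Interval.Ropen(-39/5, 28/9), Rationals)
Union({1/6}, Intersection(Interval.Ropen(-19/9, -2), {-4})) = {1/6}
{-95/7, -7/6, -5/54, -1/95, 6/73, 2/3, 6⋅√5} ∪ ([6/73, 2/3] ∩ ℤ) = {-95/7, -7/6, -5/54, -1/95, 6/73, 2/3, 6⋅√5}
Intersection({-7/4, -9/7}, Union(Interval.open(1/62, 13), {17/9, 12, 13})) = EmptySet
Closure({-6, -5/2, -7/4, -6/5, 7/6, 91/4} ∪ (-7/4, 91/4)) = {-6, -5/2} ∪ [-7/4, 91/4]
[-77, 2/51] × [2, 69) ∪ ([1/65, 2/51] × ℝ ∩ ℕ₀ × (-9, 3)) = [-77, 2/51] × [2, 69)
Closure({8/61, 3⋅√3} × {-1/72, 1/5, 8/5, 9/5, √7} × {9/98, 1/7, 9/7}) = {8/61, 3⋅√3} × {-1/72, 1/5, 8/5, 9/5, √7} × {9/98, 1/7, 9/7}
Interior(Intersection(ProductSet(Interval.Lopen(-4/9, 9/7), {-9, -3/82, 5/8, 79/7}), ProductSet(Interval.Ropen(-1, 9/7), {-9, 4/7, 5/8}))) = EmptySet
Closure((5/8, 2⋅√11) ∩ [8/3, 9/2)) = [8/3, 9/2]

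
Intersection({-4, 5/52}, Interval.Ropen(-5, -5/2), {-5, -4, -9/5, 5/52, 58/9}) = {-4}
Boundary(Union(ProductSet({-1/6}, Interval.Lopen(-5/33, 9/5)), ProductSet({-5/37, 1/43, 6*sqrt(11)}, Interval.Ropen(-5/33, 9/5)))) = ProductSet({-1/6, -5/37, 1/43, 6*sqrt(11)}, Interval(-5/33, 9/5))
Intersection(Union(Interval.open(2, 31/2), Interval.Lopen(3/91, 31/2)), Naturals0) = Range(1, 16, 1)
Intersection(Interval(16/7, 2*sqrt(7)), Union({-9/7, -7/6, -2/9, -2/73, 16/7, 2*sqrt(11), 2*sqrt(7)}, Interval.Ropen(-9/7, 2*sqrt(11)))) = Interval(16/7, 2*sqrt(7))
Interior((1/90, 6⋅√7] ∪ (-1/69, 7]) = (-1/69, 6⋅√7)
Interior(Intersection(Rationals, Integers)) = EmptySet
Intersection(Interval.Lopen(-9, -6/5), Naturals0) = EmptySet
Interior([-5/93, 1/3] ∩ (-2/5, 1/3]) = (-5/93, 1/3)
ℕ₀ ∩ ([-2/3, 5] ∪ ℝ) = ℕ₀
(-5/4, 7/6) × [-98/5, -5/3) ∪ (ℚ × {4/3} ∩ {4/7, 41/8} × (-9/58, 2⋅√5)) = ({4/7, 41/8} × {4/3}) ∪ ((-5/4, 7/6) × [-98/5, -5/3))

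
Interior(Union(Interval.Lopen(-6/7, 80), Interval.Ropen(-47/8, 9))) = Interval.open(-47/8, 80)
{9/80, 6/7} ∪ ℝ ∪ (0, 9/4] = (-∞, ∞)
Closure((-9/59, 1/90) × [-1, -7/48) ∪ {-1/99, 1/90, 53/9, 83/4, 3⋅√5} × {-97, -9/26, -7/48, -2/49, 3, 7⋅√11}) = ({-9/59, 1/90} × [-1, -7/48]) ∪ ([-9/59, 1/90] × {-1, -7/48}) ∪ ((-9/59, 1/90) × [-1, -7/48)) ∪ ({-1/99, 1/90, 53/9, 83/4, 3⋅√5} × {-97, -9/26, -7/48, -2/49, 3, 7⋅√11})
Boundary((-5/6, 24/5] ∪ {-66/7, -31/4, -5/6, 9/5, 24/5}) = {-66/7, -31/4, -5/6, 24/5}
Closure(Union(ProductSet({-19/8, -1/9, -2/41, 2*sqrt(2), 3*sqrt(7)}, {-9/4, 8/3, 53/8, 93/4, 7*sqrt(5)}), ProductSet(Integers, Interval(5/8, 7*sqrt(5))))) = Union(ProductSet({-19/8, -1/9, -2/41, 2*sqrt(2), 3*sqrt(7)}, {-9/4, 8/3, 53/8, 93/4, 7*sqrt(5)}), ProductSet(Integers, Interval(5/8, 7*sqrt(5))))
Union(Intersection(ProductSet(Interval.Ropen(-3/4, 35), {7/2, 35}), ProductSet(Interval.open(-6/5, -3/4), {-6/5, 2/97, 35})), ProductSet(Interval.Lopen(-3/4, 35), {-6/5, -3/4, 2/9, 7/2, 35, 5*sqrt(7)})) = ProductSet(Interval.Lopen(-3/4, 35), {-6/5, -3/4, 2/9, 7/2, 35, 5*sqrt(7)})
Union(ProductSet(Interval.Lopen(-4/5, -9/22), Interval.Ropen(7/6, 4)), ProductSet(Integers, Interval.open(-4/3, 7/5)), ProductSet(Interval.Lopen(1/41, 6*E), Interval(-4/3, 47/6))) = Union(ProductSet(Integers, Interval.open(-4/3, 7/5)), ProductSet(Interval.Lopen(-4/5, -9/22), Interval.Ropen(7/6, 4)), ProductSet(Interval.Lopen(1/41, 6*E), Interval(-4/3, 47/6)))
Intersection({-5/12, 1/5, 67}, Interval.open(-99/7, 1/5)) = {-5/12}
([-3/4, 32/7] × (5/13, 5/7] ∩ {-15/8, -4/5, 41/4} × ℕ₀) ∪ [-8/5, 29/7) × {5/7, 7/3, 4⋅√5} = [-8/5, 29/7) × {5/7, 7/3, 4⋅√5}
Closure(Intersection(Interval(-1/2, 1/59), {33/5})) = EmptySet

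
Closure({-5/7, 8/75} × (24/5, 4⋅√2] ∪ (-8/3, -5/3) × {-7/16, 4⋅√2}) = ({-5/7, 8/75} × [24/5, 4⋅√2]) ∪ ([-8/3, -5/3] × {-7/16, 4⋅√2})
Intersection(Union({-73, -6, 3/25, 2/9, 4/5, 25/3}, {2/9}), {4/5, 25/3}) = {4/5, 25/3}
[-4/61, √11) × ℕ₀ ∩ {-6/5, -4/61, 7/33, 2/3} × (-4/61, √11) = {-4/61, 7/33, 2/3} × {0, 1, 2, 3}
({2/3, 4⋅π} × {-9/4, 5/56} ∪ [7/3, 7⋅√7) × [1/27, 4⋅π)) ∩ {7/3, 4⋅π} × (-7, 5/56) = ({4⋅π} × {-9/4}) ∪ ({7/3, 4⋅π} × [1/27, 5/56))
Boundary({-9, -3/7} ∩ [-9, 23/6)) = {-9, -3/7}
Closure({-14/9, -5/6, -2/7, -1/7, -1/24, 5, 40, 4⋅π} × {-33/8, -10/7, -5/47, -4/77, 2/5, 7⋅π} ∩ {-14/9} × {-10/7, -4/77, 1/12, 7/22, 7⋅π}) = {-14/9} × {-10/7, -4/77, 7⋅π}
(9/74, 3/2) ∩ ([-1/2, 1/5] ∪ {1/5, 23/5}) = (9/74, 1/5]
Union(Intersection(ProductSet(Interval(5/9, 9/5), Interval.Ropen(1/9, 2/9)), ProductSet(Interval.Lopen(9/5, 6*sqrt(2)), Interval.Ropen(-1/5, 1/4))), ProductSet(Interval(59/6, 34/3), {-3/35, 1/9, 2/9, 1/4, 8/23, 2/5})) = ProductSet(Interval(59/6, 34/3), {-3/35, 1/9, 2/9, 1/4, 8/23, 2/5})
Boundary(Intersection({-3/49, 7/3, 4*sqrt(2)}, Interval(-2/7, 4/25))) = {-3/49}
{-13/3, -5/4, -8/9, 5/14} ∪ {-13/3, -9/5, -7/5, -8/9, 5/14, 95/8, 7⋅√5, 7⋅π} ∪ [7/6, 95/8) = {-13/3, -9/5, -7/5, -5/4, -8/9, 5/14, 7⋅√5, 7⋅π} ∪ [7/6, 95/8]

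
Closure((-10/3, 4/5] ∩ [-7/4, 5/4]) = [-7/4, 4/5]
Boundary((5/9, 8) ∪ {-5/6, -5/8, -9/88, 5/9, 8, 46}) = {-5/6, -5/8, -9/88, 5/9, 8, 46}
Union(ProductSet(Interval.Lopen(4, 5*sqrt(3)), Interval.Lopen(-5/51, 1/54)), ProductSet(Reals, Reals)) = ProductSet(Reals, Reals)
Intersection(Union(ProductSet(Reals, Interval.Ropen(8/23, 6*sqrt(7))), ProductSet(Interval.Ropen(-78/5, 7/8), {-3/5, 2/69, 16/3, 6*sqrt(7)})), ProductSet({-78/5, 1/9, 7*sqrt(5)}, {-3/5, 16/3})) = Union(ProductSet({-78/5, 1/9}, {-3/5, 16/3}), ProductSet({-78/5, 1/9, 7*sqrt(5)}, {16/3}))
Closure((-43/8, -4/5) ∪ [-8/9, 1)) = [-43/8, 1]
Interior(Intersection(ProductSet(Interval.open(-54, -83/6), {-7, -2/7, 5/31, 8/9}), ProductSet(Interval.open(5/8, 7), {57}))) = EmptySet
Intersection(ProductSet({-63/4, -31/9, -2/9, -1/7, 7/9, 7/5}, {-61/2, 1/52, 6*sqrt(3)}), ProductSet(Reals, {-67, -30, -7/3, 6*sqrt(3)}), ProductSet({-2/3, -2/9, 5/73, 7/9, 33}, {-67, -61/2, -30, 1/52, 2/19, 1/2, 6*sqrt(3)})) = ProductSet({-2/9, 7/9}, {6*sqrt(3)})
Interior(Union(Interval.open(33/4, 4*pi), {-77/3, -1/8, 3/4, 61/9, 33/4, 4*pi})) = Interval.open(33/4, 4*pi)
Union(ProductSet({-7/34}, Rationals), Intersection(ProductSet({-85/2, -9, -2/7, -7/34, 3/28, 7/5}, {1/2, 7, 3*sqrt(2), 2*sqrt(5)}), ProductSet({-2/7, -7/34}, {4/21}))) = ProductSet({-7/34}, Rationals)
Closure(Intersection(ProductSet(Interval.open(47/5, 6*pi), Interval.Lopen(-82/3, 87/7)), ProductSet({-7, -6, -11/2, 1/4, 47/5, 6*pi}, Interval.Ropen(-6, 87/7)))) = EmptySet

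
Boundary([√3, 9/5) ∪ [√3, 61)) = {61, √3}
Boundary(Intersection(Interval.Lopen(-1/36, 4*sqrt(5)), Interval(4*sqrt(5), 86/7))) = {4*sqrt(5)}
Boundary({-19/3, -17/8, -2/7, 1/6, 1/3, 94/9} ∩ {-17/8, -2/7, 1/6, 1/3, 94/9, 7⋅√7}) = {-17/8, -2/7, 1/6, 1/3, 94/9}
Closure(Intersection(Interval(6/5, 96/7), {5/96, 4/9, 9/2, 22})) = {9/2}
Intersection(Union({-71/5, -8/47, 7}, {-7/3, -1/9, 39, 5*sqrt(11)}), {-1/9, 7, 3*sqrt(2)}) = {-1/9, 7}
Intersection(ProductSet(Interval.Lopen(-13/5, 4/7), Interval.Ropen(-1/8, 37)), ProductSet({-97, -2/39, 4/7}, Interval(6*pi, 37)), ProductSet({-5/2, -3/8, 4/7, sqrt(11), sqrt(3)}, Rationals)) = ProductSet({4/7}, Intersection(Interval.Ropen(6*pi, 37), Rationals))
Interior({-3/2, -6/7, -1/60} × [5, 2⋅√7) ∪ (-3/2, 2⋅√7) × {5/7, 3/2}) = ∅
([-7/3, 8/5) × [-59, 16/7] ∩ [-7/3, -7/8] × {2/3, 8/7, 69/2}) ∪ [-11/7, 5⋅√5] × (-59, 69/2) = ([-7/3, -7/8] × {2/3, 8/7}) ∪ ([-11/7, 5⋅√5] × (-59, 69/2))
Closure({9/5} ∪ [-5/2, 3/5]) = [-5/2, 3/5] ∪ {9/5}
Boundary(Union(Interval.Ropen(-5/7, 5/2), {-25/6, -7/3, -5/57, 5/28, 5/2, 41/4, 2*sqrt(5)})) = {-25/6, -7/3, -5/7, 5/2, 41/4, 2*sqrt(5)}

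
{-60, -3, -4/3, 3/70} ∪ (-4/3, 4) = {-60, -3} ∪ [-4/3, 4)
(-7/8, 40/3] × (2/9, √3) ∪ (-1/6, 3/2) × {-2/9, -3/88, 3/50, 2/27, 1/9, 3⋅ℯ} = ((-7/8, 40/3] × (2/9, √3)) ∪ ((-1/6, 3/2) × {-2/9, -3/88, 3/50, 2/27, 1/9, 3⋅ℯ})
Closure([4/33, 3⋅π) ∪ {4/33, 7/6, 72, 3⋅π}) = [4/33, 3⋅π] ∪ {72}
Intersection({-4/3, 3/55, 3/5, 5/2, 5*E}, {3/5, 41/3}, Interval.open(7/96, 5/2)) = {3/5}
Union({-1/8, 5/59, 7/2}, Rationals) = Rationals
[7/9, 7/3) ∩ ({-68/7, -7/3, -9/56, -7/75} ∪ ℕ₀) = {1, 2}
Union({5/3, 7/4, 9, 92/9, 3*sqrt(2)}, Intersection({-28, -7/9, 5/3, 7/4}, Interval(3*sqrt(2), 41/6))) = {5/3, 7/4, 9, 92/9, 3*sqrt(2)}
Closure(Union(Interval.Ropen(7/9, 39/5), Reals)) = Interval(-oo, oo)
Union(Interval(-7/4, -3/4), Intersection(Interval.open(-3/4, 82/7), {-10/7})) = Interval(-7/4, -3/4)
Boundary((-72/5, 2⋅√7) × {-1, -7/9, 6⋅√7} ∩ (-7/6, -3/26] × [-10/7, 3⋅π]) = [-7/6, -3/26] × {-1, -7/9}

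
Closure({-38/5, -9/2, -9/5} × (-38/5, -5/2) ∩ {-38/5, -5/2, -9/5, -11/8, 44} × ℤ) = {-38/5, -9/5} × {-7, -6, …, -3}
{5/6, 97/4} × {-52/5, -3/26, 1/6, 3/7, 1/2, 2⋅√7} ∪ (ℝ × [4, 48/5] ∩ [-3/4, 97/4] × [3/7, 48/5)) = ([-3/4, 97/4] × [4, 48/5)) ∪ ({5/6, 97/4} × {-52/5, -3/26, 1/6, 3/7, 1/2, 2⋅√7})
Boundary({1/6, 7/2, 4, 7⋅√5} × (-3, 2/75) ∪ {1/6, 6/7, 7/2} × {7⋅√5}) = ({1/6, 6/7, 7/2} × {7⋅√5}) ∪ ({1/6, 7/2, 4, 7⋅√5} × [-3, 2/75])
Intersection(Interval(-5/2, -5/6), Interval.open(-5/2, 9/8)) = Interval.Lopen(-5/2, -5/6)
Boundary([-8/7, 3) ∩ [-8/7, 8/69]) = {-8/7, 8/69}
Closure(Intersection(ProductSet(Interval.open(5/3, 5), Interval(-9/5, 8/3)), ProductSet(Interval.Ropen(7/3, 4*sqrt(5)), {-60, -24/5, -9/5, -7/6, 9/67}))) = ProductSet(Interval(7/3, 5), {-9/5, -7/6, 9/67})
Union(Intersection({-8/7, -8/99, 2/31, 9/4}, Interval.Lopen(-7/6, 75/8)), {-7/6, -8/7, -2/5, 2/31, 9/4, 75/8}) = {-7/6, -8/7, -2/5, -8/99, 2/31, 9/4, 75/8}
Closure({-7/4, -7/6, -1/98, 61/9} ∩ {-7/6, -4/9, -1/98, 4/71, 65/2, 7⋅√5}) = {-7/6, -1/98}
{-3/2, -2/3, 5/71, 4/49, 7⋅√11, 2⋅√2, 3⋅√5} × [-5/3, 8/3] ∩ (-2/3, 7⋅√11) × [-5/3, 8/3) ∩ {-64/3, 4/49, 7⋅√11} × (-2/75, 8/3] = {4/49} × (-2/75, 8/3)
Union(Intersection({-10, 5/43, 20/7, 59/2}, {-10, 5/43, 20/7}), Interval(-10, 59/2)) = Interval(-10, 59/2)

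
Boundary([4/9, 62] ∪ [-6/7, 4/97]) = {-6/7, 4/97, 4/9, 62}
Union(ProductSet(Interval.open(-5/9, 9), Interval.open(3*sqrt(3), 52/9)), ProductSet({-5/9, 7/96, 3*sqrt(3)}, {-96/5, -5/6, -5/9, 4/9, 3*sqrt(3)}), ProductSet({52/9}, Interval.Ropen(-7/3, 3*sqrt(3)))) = Union(ProductSet({52/9}, Interval.Ropen(-7/3, 3*sqrt(3))), ProductSet({-5/9, 7/96, 3*sqrt(3)}, {-96/5, -5/6, -5/9, 4/9, 3*sqrt(3)}), ProductSet(Interval.open(-5/9, 9), Interval.open(3*sqrt(3), 52/9)))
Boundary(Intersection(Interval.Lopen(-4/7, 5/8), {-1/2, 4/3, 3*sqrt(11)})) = {-1/2}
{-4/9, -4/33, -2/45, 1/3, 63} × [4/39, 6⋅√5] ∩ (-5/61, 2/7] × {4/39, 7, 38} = {-2/45} × {4/39, 7}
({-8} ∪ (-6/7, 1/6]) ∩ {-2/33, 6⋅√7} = {-2/33}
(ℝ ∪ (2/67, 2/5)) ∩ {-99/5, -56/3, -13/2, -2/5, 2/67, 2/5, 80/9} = {-99/5, -56/3, -13/2, -2/5, 2/67, 2/5, 80/9}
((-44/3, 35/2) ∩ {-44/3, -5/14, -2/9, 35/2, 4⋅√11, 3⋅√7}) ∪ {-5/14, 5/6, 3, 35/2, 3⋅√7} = {-5/14, -2/9, 5/6, 3, 35/2, 4⋅√11, 3⋅√7}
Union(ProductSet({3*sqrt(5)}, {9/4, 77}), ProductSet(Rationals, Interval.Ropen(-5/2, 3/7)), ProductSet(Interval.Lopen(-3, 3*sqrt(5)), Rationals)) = Union(ProductSet(Interval.Lopen(-3, 3*sqrt(5)), Rationals), ProductSet(Rationals, Interval.Ropen(-5/2, 3/7)))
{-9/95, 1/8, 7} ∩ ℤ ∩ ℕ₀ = {7}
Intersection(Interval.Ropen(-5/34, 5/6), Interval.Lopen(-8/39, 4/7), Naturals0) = Range(0, 1, 1)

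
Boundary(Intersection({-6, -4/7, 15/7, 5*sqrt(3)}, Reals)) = {-6, -4/7, 15/7, 5*sqrt(3)}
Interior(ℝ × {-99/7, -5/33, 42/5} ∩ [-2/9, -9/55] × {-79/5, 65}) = ∅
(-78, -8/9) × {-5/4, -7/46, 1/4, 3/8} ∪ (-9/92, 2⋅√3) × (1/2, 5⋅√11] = ((-78, -8/9) × {-5/4, -7/46, 1/4, 3/8}) ∪ ((-9/92, 2⋅√3) × (1/2, 5⋅√11])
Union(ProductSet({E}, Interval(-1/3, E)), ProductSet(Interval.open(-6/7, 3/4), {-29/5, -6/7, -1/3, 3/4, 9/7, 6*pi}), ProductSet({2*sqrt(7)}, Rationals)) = Union(ProductSet({2*sqrt(7)}, Rationals), ProductSet({E}, Interval(-1/3, E)), ProductSet(Interval.open(-6/7, 3/4), {-29/5, -6/7, -1/3, 3/4, 9/7, 6*pi}))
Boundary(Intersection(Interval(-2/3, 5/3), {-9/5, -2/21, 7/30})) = {-2/21, 7/30}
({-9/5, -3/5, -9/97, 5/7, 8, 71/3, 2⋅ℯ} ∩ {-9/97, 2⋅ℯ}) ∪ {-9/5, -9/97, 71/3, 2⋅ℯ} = {-9/5, -9/97, 71/3, 2⋅ℯ}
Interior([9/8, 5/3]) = (9/8, 5/3)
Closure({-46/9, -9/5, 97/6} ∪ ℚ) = ℝ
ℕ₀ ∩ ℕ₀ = ℕ₀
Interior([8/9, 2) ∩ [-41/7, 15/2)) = (8/9, 2)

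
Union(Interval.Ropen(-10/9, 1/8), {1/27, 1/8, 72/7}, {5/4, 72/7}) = Union({5/4, 72/7}, Interval(-10/9, 1/8))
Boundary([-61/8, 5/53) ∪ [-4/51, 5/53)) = {-61/8, 5/53}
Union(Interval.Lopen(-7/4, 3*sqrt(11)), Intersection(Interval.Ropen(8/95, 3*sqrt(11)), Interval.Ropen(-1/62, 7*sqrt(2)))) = Interval.Lopen(-7/4, 3*sqrt(11))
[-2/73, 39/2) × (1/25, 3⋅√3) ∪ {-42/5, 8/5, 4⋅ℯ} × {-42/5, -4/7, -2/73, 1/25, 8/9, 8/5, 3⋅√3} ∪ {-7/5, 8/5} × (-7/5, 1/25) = ({-7/5, 8/5} × (-7/5, 1/25)) ∪ ([-2/73, 39/2) × (1/25, 3⋅√3)) ∪ ({-42/5, 8/5, 4⋅ℯ} × {-42/5, -4/7, -2/73, 1/25, 8/9, 8/5, 3⋅√3})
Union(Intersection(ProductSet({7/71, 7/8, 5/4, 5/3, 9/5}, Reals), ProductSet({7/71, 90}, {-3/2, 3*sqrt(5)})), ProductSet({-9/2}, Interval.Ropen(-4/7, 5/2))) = Union(ProductSet({-9/2}, Interval.Ropen(-4/7, 5/2)), ProductSet({7/71}, {-3/2, 3*sqrt(5)}))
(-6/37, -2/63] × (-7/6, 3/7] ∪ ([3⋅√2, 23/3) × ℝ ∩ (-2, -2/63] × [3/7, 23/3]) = (-6/37, -2/63] × (-7/6, 3/7]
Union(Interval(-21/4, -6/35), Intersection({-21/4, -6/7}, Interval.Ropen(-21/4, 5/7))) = Interval(-21/4, -6/35)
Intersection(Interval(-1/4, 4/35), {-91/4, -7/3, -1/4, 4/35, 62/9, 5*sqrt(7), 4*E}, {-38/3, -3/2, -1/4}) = {-1/4}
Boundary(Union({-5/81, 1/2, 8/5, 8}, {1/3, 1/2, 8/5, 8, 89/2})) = {-5/81, 1/3, 1/2, 8/5, 8, 89/2}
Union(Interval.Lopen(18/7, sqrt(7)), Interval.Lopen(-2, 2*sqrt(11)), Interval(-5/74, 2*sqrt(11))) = Interval.Lopen(-2, 2*sqrt(11))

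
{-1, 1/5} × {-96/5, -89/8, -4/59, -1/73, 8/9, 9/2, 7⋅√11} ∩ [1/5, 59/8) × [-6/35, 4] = {1/5} × {-4/59, -1/73, 8/9}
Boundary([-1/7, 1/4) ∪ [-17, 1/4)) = {-17, 1/4}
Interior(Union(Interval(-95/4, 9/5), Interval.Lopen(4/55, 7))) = Interval.open(-95/4, 7)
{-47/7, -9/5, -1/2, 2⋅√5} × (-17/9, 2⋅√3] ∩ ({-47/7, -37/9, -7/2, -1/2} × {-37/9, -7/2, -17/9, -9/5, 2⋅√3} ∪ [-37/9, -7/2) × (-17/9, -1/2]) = {-47/7, -1/2} × {-9/5, 2⋅√3}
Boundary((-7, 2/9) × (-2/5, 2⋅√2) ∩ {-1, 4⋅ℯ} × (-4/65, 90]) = {-1} × [-4/65, 2⋅√2]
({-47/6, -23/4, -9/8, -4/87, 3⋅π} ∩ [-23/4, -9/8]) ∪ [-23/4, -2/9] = [-23/4, -2/9]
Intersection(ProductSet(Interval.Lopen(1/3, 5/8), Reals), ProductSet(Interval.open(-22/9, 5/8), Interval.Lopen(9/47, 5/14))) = ProductSet(Interval.open(1/3, 5/8), Interval.Lopen(9/47, 5/14))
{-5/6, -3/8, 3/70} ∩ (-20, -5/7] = {-5/6}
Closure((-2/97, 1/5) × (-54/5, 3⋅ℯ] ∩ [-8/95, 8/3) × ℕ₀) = [-2/97, 1/5] × {0, 1, …, 8}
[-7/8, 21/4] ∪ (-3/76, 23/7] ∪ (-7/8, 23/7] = [-7/8, 21/4]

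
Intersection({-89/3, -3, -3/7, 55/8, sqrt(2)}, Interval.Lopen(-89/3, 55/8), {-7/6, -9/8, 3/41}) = EmptySet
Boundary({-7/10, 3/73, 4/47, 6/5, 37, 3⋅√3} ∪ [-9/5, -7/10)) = {-9/5, -7/10, 3/73, 4/47, 6/5, 37, 3⋅√3}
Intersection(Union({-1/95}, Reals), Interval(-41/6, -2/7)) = Interval(-41/6, -2/7)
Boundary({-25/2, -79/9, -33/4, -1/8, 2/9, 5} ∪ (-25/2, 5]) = {-25/2, 5}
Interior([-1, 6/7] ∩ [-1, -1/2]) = (-1, -1/2)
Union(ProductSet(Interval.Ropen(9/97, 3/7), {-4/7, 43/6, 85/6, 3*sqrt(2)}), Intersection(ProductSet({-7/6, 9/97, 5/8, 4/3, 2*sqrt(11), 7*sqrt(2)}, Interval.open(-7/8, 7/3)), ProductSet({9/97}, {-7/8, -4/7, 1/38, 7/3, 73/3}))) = Union(ProductSet({9/97}, {-4/7, 1/38}), ProductSet(Interval.Ropen(9/97, 3/7), {-4/7, 43/6, 85/6, 3*sqrt(2)}))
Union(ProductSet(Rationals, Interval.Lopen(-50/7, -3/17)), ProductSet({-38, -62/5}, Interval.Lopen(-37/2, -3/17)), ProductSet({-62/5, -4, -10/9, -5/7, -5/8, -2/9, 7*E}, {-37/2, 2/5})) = Union(ProductSet({-38, -62/5}, Interval.Lopen(-37/2, -3/17)), ProductSet({-62/5, -4, -10/9, -5/7, -5/8, -2/9, 7*E}, {-37/2, 2/5}), ProductSet(Rationals, Interval.Lopen(-50/7, -3/17)))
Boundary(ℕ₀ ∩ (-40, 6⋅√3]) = {0, 1, …, 10}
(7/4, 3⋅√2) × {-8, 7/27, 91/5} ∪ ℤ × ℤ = (ℤ × ℤ) ∪ ((7/4, 3⋅√2) × {-8, 7/27, 91/5})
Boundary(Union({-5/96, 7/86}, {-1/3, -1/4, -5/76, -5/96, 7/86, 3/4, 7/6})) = {-1/3, -1/4, -5/76, -5/96, 7/86, 3/4, 7/6}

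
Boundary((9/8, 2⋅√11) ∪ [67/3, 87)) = {9/8, 67/3, 87, 2⋅√11}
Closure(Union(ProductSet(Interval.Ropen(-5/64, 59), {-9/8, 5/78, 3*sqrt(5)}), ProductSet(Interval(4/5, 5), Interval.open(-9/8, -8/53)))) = Union(ProductSet(Interval(-5/64, 59), {-9/8, 5/78, 3*sqrt(5)}), ProductSet(Interval(4/5, 5), Interval(-9/8, -8/53)))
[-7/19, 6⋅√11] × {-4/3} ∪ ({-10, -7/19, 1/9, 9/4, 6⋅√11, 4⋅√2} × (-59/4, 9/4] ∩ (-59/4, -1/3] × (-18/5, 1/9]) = ({-10, -7/19} × (-18/5, 1/9]) ∪ ([-7/19, 6⋅√11] × {-4/3})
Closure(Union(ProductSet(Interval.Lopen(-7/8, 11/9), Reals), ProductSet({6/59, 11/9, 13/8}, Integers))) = Union(ProductSet({6/59, 11/9, 13/8}, Integers), ProductSet(Interval(-7/8, 11/9), Reals))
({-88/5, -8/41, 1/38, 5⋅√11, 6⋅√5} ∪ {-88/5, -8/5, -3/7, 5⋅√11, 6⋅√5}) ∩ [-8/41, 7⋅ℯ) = {-8/41, 1/38, 5⋅√11, 6⋅√5}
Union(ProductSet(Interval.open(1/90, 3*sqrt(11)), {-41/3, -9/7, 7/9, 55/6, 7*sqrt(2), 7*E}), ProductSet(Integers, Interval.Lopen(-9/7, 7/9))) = Union(ProductSet(Integers, Interval.Lopen(-9/7, 7/9)), ProductSet(Interval.open(1/90, 3*sqrt(11)), {-41/3, -9/7, 7/9, 55/6, 7*sqrt(2), 7*E}))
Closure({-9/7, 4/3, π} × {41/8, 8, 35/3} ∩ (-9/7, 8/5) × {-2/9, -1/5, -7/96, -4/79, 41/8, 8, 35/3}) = {4/3} × {41/8, 8, 35/3}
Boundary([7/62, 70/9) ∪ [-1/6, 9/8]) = {-1/6, 70/9}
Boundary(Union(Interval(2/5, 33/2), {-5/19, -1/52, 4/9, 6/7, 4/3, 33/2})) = {-5/19, -1/52, 2/5, 33/2}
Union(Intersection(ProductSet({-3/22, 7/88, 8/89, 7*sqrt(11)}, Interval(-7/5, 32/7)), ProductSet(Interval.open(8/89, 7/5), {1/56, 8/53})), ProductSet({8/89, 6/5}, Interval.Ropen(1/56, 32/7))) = ProductSet({8/89, 6/5}, Interval.Ropen(1/56, 32/7))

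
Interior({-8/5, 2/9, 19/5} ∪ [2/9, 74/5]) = (2/9, 74/5)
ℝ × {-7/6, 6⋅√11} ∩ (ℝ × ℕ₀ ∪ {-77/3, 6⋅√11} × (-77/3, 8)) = {-77/3, 6⋅√11} × {-7/6}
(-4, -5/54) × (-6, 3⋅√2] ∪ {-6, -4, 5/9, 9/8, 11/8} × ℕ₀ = ({-6, -4, 5/9, 9/8, 11/8} × ℕ₀) ∪ ((-4, -5/54) × (-6, 3⋅√2])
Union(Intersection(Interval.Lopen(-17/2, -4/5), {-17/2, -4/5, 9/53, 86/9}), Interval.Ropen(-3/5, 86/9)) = Union({-4/5}, Interval.Ropen(-3/5, 86/9))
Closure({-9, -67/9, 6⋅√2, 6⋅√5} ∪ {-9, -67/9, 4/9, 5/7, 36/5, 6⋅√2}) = {-9, -67/9, 4/9, 5/7, 36/5, 6⋅√2, 6⋅√5}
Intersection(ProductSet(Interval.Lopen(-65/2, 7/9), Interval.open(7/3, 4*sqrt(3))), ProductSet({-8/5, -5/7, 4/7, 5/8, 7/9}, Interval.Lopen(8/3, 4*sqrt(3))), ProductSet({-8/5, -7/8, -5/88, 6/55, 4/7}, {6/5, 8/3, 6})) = ProductSet({-8/5, 4/7}, {6})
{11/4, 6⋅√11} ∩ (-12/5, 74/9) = {11/4}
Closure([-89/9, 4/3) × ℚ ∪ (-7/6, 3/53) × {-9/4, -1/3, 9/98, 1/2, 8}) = [-89/9, 4/3] × ℝ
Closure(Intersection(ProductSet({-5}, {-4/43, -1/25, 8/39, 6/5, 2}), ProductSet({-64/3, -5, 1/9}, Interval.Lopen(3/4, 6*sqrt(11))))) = ProductSet({-5}, {6/5, 2})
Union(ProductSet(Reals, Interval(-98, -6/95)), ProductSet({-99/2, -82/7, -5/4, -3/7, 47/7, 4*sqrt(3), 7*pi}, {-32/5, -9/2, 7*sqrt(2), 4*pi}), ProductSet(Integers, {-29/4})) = Union(ProductSet({-99/2, -82/7, -5/4, -3/7, 47/7, 4*sqrt(3), 7*pi}, {-32/5, -9/2, 7*sqrt(2), 4*pi}), ProductSet(Reals, Interval(-98, -6/95)))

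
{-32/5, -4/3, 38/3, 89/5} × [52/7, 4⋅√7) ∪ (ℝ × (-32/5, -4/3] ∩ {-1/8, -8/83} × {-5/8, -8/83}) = {-32/5, -4/3, 38/3, 89/5} × [52/7, 4⋅√7)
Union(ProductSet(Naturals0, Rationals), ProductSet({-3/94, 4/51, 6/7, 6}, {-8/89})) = Union(ProductSet({-3/94, 4/51, 6/7, 6}, {-8/89}), ProductSet(Naturals0, Rationals))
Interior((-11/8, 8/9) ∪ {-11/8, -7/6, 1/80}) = (-11/8, 8/9)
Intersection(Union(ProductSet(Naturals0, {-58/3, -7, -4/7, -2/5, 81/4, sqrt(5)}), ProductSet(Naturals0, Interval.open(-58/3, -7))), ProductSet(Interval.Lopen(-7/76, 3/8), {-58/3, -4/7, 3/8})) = ProductSet(Range(0, 1, 1), {-58/3, -4/7})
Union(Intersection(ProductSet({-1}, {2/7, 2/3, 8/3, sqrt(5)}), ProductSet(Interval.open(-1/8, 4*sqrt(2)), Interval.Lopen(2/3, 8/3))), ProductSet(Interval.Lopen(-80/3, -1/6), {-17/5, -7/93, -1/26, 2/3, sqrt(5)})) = ProductSet(Interval.Lopen(-80/3, -1/6), {-17/5, -7/93, -1/26, 2/3, sqrt(5)})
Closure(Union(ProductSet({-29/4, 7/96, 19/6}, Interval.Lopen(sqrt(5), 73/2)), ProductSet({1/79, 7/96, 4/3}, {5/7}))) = Union(ProductSet({-29/4, 7/96, 19/6}, Interval(sqrt(5), 73/2)), ProductSet({1/79, 7/96, 4/3}, {5/7}))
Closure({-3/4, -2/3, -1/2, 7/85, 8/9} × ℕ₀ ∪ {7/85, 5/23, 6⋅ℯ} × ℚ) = ({7/85, 5/23, 6⋅ℯ} × ℝ) ∪ ({-3/4, -2/3, -1/2, 7/85, 8/9} × ℕ₀)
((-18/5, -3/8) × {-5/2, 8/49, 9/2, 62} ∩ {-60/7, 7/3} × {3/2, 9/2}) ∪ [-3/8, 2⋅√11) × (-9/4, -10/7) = [-3/8, 2⋅√11) × (-9/4, -10/7)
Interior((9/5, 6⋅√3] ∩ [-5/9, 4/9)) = ∅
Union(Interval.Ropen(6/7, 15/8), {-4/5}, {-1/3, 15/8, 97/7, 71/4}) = Union({-4/5, -1/3, 97/7, 71/4}, Interval(6/7, 15/8))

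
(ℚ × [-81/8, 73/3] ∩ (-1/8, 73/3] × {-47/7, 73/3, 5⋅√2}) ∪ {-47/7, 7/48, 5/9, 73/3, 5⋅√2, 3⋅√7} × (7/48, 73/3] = ((ℚ ∩ (-1/8, 73/3]) × {-47/7, 73/3, 5⋅√2}) ∪ ({-47/7, 7/48, 5/9, 73/3, 5⋅√2, 3⋅√7} × (7/48, 73/3])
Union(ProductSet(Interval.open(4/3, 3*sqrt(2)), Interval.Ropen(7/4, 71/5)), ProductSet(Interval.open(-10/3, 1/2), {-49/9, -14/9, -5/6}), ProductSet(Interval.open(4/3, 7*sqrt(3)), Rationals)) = Union(ProductSet(Interval.open(-10/3, 1/2), {-49/9, -14/9, -5/6}), ProductSet(Interval.open(4/3, 3*sqrt(2)), Interval.Ropen(7/4, 71/5)), ProductSet(Interval.open(4/3, 7*sqrt(3)), Rationals))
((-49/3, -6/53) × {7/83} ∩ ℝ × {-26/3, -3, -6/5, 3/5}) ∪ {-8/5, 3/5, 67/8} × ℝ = {-8/5, 3/5, 67/8} × ℝ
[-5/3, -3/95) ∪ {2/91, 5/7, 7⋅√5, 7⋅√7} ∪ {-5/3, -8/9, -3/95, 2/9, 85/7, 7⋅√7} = [-5/3, -3/95] ∪ {2/91, 2/9, 5/7, 85/7, 7⋅√5, 7⋅√7}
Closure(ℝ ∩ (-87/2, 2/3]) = [-87/2, 2/3]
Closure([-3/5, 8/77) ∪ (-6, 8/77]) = [-6, 8/77]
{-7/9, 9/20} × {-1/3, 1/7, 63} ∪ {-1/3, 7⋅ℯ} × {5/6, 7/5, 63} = ({-7/9, 9/20} × {-1/3, 1/7, 63}) ∪ ({-1/3, 7⋅ℯ} × {5/6, 7/5, 63})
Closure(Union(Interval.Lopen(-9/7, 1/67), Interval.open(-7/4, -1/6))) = Interval(-7/4, 1/67)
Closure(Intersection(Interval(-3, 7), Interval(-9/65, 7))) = Interval(-9/65, 7)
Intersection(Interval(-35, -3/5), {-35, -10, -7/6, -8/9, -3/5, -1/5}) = {-35, -10, -7/6, -8/9, -3/5}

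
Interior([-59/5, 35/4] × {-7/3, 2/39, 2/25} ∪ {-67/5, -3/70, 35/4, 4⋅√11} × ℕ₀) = ∅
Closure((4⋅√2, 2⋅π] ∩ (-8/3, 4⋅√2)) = ∅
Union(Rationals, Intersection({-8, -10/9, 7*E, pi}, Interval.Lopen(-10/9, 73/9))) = Union({pi}, Rationals)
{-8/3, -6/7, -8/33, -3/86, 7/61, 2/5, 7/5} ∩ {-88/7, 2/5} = {2/5}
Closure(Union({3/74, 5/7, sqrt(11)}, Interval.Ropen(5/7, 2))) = Union({3/74, sqrt(11)}, Interval(5/7, 2))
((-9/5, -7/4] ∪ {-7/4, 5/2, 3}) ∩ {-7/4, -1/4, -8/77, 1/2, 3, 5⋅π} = {-7/4, 3}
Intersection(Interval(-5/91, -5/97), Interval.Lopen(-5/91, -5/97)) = Interval.Lopen(-5/91, -5/97)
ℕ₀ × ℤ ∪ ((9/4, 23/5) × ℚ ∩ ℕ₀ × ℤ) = (ℕ₀ ∪ {3, 4}) × ℤ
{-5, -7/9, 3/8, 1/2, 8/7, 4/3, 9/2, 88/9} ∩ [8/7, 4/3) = {8/7}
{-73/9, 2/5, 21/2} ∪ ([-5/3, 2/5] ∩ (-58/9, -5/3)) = {-73/9, 2/5, 21/2}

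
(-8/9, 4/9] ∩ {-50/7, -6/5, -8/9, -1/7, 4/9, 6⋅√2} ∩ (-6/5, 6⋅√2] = {-1/7, 4/9}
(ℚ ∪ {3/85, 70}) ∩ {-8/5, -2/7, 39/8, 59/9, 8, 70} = {-8/5, -2/7, 39/8, 59/9, 8, 70}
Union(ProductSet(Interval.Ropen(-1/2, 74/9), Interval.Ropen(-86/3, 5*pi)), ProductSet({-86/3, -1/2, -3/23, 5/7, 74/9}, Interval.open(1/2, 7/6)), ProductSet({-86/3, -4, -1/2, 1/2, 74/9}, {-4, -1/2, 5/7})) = Union(ProductSet({-86/3, -4, -1/2, 1/2, 74/9}, {-4, -1/2, 5/7}), ProductSet({-86/3, -1/2, -3/23, 5/7, 74/9}, Interval.open(1/2, 7/6)), ProductSet(Interval.Ropen(-1/2, 74/9), Interval.Ropen(-86/3, 5*pi)))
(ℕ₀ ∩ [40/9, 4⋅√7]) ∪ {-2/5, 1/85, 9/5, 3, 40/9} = {-2/5, 1/85, 9/5, 3, 40/9} ∪ {5, 6, …, 10}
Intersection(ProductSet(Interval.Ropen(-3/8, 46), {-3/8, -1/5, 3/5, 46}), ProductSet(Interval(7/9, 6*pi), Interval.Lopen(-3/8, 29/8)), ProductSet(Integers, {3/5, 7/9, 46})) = ProductSet(Range(1, 19, 1), {3/5})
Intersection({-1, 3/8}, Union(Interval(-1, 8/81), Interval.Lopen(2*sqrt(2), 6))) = {-1}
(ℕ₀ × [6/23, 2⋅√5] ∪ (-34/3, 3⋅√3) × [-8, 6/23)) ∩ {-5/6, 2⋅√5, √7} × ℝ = {-5/6, 2⋅√5, √7} × [-8, 6/23)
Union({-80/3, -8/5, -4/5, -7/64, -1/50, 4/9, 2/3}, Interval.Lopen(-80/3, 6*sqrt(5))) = Interval(-80/3, 6*sqrt(5))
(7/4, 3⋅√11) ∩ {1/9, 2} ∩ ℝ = {2}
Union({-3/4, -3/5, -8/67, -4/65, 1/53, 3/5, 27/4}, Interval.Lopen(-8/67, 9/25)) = Union({-3/4, -3/5, 3/5, 27/4}, Interval(-8/67, 9/25))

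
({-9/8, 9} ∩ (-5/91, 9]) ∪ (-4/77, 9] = (-4/77, 9]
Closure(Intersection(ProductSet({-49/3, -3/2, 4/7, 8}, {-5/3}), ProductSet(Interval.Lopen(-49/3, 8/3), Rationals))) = ProductSet({-3/2, 4/7}, {-5/3})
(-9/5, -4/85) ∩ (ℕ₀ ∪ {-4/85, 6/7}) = ∅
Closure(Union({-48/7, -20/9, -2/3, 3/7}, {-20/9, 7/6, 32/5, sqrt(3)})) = {-48/7, -20/9, -2/3, 3/7, 7/6, 32/5, sqrt(3)}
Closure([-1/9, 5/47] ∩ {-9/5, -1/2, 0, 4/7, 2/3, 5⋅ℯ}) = {0}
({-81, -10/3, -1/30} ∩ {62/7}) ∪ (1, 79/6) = (1, 79/6)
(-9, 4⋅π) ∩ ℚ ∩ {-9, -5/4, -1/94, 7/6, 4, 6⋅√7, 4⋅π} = {-5/4, -1/94, 7/6, 4}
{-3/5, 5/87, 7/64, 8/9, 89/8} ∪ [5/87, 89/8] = {-3/5} ∪ [5/87, 89/8]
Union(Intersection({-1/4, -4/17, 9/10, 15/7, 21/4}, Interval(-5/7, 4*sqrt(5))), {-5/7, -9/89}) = {-5/7, -1/4, -4/17, -9/89, 9/10, 15/7, 21/4}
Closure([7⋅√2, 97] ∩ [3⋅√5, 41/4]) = [7⋅√2, 41/4]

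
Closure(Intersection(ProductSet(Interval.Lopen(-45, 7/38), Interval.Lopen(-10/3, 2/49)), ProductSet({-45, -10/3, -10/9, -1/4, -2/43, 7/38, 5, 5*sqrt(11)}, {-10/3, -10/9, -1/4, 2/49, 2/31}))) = ProductSet({-10/3, -10/9, -1/4, -2/43, 7/38}, {-10/9, -1/4, 2/49})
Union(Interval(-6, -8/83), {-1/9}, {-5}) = Interval(-6, -8/83)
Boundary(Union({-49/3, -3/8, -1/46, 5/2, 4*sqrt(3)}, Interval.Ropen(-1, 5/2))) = {-49/3, -1, 5/2, 4*sqrt(3)}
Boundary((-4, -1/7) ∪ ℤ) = {-1/7} ∪ (ℤ \ (-4, -1/7))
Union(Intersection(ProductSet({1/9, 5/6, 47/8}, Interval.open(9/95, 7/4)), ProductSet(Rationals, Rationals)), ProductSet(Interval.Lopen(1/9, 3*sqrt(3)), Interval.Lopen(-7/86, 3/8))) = Union(ProductSet({1/9, 5/6, 47/8}, Intersection(Interval.open(9/95, 7/4), Rationals)), ProductSet(Interval.Lopen(1/9, 3*sqrt(3)), Interval.Lopen(-7/86, 3/8)))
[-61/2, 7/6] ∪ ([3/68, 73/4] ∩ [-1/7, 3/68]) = [-61/2, 7/6]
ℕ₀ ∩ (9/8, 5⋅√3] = {2, 3, …, 8}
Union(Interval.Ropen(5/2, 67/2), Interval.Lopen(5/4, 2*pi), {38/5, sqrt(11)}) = Interval.open(5/4, 67/2)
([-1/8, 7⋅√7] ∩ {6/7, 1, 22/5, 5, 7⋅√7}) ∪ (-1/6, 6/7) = (-1/6, 6/7] ∪ {1, 22/5, 5, 7⋅√7}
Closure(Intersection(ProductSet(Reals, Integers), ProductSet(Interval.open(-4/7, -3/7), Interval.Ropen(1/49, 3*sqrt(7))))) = ProductSet(Interval(-4/7, -3/7), Range(1, 8, 1))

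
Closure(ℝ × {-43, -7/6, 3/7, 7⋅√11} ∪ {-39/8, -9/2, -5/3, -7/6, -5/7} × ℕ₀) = ({-39/8, -9/2, -5/3, -7/6, -5/7} × ℕ₀) ∪ (ℝ × {-43, -7/6, 3/7, 7⋅√11})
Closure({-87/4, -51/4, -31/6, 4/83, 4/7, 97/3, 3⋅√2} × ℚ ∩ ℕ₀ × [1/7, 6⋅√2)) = ∅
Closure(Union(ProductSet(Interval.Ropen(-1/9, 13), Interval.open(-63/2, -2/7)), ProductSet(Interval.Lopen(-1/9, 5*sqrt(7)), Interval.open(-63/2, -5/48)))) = Union(ProductSet({-1/9, 5*sqrt(7)}, Interval(-63/2, -5/48)), ProductSet(Interval.Ropen(-1/9, 13), Interval.open(-63/2, -2/7)), ProductSet(Interval(-1/9, 5*sqrt(7)), {-63/2, -5/48}), ProductSet(Interval.Lopen(-1/9, 5*sqrt(7)), Interval.open(-63/2, -5/48)))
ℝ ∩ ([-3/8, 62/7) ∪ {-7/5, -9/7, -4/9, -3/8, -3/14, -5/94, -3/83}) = {-7/5, -9/7, -4/9} ∪ [-3/8, 62/7)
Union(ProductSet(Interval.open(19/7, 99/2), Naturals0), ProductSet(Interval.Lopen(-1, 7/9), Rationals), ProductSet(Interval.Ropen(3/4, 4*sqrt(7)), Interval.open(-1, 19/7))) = Union(ProductSet(Interval.Lopen(-1, 7/9), Rationals), ProductSet(Interval.Ropen(3/4, 4*sqrt(7)), Interval.open(-1, 19/7)), ProductSet(Interval.open(19/7, 99/2), Naturals0))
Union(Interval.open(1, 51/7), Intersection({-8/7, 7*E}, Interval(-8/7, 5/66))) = Union({-8/7}, Interval.open(1, 51/7))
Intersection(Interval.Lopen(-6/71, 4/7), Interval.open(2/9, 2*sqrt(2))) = Interval.Lopen(2/9, 4/7)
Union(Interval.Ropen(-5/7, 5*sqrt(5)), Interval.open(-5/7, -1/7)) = Interval.Ropen(-5/7, 5*sqrt(5))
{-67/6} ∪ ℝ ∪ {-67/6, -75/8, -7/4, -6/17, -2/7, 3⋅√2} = ℝ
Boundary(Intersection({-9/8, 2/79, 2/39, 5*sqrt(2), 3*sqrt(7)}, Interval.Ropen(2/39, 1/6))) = {2/39}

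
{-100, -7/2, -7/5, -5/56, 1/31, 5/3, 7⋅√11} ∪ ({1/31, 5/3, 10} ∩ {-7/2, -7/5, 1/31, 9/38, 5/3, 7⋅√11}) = {-100, -7/2, -7/5, -5/56, 1/31, 5/3, 7⋅√11}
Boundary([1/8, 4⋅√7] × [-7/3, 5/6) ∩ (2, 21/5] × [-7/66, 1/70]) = ({2, 21/5} × [-7/66, 1/70]) ∪ ([2, 21/5] × {-7/66, 1/70})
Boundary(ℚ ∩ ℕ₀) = ℕ₀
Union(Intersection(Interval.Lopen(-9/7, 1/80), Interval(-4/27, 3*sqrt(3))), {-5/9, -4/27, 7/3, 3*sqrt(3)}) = Union({-5/9, 7/3, 3*sqrt(3)}, Interval(-4/27, 1/80))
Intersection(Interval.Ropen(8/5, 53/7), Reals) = Interval.Ropen(8/5, 53/7)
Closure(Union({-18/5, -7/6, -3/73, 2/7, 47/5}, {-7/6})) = {-18/5, -7/6, -3/73, 2/7, 47/5}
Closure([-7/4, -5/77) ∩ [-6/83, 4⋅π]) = [-6/83, -5/77]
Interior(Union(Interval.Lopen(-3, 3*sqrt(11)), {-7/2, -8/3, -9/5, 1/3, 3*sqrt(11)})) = Interval.open(-3, 3*sqrt(11))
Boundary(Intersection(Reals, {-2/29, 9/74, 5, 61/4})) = {-2/29, 9/74, 5, 61/4}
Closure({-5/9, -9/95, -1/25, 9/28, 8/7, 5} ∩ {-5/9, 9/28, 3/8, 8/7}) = {-5/9, 9/28, 8/7}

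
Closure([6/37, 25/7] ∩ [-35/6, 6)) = [6/37, 25/7]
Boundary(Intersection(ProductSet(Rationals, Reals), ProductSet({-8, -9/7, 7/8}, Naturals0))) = ProductSet({-8, -9/7, 7/8}, Naturals0)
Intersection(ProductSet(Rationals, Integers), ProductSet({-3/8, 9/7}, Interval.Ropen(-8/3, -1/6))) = ProductSet({-3/8, 9/7}, Range(-2, 0, 1))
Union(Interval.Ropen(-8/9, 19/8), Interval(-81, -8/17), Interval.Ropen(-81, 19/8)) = Interval.Ropen(-81, 19/8)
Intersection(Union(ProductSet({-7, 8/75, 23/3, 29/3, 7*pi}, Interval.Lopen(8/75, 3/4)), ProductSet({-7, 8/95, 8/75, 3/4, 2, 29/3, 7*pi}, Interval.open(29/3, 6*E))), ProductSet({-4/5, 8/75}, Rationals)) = ProductSet({8/75}, Union(Intersection(Interval.Lopen(8/75, 3/4), Rationals), Intersection(Interval.open(29/3, 6*E), Rationals)))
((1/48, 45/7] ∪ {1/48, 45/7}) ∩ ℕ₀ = {1, 2, …, 6}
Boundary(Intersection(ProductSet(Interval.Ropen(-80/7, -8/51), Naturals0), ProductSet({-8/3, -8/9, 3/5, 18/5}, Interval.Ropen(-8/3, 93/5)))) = ProductSet({-8/3, -8/9}, Range(0, 19, 1))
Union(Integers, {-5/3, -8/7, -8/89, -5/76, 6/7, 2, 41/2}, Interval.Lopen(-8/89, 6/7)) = Union({-5/3, -8/7, 41/2}, Integers, Interval(-8/89, 6/7))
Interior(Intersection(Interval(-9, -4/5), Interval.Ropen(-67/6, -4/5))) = Interval.open(-9, -4/5)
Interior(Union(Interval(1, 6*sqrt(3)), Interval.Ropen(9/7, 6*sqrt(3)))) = Interval.open(1, 6*sqrt(3))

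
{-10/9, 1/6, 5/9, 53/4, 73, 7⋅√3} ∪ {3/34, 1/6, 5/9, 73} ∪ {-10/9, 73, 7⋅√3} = {-10/9, 3/34, 1/6, 5/9, 53/4, 73, 7⋅√3}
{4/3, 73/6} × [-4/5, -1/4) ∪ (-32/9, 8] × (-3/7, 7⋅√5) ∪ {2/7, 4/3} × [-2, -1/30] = ({2/7, 4/3} × [-2, -1/30]) ∪ ({4/3, 73/6} × [-4/5, -1/4)) ∪ ((-32/9, 8] × (-3/7, 7⋅√5))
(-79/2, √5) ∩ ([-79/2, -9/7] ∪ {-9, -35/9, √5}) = (-79/2, -9/7]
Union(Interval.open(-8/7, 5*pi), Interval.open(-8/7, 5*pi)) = Interval.open(-8/7, 5*pi)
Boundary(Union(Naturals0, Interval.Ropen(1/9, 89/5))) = Union(Complement(Naturals0, Interval.open(1/9, 89/5)), {1/9, 89/5})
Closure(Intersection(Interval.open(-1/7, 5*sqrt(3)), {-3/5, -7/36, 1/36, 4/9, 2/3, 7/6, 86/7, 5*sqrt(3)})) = {1/36, 4/9, 2/3, 7/6}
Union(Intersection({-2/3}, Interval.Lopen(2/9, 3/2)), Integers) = Integers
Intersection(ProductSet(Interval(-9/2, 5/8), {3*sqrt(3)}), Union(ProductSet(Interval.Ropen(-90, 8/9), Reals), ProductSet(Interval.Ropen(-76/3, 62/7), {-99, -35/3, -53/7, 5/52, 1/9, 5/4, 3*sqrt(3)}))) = ProductSet(Interval(-9/2, 5/8), {3*sqrt(3)})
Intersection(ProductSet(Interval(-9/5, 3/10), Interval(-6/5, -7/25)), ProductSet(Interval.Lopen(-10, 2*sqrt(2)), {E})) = EmptySet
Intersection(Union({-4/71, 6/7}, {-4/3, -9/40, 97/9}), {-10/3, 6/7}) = {6/7}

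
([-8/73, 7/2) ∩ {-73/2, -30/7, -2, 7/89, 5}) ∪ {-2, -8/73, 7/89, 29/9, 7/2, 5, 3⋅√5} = {-2, -8/73, 7/89, 29/9, 7/2, 5, 3⋅√5}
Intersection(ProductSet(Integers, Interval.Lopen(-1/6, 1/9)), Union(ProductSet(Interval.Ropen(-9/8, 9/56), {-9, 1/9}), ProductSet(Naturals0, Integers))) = Union(ProductSet(Naturals0, Range(0, 1, 1)), ProductSet(Range(-1, 1, 1), {1/9}))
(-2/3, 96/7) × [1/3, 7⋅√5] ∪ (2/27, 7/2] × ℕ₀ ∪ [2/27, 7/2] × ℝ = ([2/27, 7/2] × ℝ) ∪ ((-2/3, 96/7) × [1/3, 7⋅√5])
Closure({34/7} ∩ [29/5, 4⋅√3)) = ∅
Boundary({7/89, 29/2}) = {7/89, 29/2}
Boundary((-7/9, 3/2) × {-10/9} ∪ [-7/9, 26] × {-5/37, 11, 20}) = ([-7/9, 3/2] × {-10/9}) ∪ ([-7/9, 26] × {-5/37, 11, 20})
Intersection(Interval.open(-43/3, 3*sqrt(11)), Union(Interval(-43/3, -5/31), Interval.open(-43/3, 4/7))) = Interval.open(-43/3, 4/7)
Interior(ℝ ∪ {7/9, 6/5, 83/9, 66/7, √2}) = ℝ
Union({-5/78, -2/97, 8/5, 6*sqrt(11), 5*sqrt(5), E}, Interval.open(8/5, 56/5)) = Union({-5/78, -2/97, 6*sqrt(11)}, Interval.Ropen(8/5, 56/5))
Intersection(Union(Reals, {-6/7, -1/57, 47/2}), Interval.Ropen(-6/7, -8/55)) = Interval.Ropen(-6/7, -8/55)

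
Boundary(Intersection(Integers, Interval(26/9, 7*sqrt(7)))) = Range(3, 19, 1)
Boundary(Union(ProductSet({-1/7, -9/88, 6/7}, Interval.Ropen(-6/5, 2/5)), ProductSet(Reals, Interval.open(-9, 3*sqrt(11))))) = ProductSet(Reals, {-9, 3*sqrt(11)})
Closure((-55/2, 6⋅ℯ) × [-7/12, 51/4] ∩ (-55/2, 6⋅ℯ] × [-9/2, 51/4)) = ({-55/2, 6⋅ℯ} × [-7/12, 51/4]) ∪ ([-55/2, 6⋅ℯ] × {-7/12, 51/4}) ∪ ((-55/2, 6⋅ℯ) × [-7/12, 51/4))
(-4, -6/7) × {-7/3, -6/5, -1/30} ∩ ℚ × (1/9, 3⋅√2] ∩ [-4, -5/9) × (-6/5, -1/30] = ∅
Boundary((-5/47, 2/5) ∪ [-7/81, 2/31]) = {-5/47, 2/5}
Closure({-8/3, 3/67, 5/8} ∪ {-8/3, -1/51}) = {-8/3, -1/51, 3/67, 5/8}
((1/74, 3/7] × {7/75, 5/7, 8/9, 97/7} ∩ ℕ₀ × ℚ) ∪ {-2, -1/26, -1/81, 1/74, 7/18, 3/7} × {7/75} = {-2, -1/26, -1/81, 1/74, 7/18, 3/7} × {7/75}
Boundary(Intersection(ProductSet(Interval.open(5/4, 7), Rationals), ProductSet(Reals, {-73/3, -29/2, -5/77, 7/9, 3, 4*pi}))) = ProductSet(Interval(5/4, 7), {-73/3, -29/2, -5/77, 7/9, 3})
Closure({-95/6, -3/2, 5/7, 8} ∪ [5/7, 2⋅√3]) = {-95/6, -3/2, 8} ∪ [5/7, 2⋅√3]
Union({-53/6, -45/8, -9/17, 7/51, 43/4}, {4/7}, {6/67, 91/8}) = {-53/6, -45/8, -9/17, 6/67, 7/51, 4/7, 43/4, 91/8}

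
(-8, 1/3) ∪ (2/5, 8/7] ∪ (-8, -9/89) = (-8, 1/3) ∪ (2/5, 8/7]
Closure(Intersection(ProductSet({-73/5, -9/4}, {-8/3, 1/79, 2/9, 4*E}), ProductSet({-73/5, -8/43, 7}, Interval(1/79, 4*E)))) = ProductSet({-73/5}, {1/79, 2/9, 4*E})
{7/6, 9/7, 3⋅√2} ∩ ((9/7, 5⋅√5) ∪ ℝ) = {7/6, 9/7, 3⋅√2}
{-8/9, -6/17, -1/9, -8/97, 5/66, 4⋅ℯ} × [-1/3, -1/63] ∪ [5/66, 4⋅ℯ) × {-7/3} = ([5/66, 4⋅ℯ) × {-7/3}) ∪ ({-8/9, -6/17, -1/9, -8/97, 5/66, 4⋅ℯ} × [-1/3, -1/63])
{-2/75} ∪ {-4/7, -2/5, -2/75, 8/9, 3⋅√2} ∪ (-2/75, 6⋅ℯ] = {-4/7, -2/5} ∪ [-2/75, 6⋅ℯ]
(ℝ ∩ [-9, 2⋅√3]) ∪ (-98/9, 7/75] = (-98/9, 2⋅√3]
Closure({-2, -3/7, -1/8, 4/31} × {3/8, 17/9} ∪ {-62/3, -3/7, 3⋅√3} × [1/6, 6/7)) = ({-2, -3/7, -1/8, 4/31} × {3/8, 17/9}) ∪ ({-62/3, -3/7, 3⋅√3} × [1/6, 6/7])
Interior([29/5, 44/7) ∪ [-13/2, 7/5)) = (-13/2, 7/5) ∪ (29/5, 44/7)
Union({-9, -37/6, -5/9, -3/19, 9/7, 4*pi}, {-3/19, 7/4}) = {-9, -37/6, -5/9, -3/19, 9/7, 7/4, 4*pi}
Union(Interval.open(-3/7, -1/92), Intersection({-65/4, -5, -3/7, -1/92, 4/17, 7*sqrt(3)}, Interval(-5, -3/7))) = Union({-5}, Interval.Ropen(-3/7, -1/92))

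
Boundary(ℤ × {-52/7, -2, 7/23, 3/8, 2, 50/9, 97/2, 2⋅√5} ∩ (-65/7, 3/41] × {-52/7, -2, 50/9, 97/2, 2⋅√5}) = {-9, -8, …, 0} × {-52/7, -2, 50/9, 97/2, 2⋅√5}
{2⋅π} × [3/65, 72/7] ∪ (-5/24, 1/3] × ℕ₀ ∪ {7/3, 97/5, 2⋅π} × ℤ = ((-5/24, 1/3] × ℕ₀) ∪ ({7/3, 97/5, 2⋅π} × ℤ) ∪ ({2⋅π} × [3/65, 72/7])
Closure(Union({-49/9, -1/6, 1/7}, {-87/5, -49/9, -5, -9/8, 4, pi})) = {-87/5, -49/9, -5, -9/8, -1/6, 1/7, 4, pi}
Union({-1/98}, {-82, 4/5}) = {-82, -1/98, 4/5}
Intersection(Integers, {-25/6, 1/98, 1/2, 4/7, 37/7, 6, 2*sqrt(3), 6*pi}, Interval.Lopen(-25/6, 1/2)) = EmptySet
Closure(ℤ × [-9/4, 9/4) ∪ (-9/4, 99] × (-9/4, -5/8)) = (ℤ × [-9/4, 9/4]) ∪ ({-9/4, 99} × [-9/4, -5/8]) ∪ ([-9/4, 99] × {-9/4, -5/8}) ∪ ((-9/4, 99] × (-9/4, -5/8))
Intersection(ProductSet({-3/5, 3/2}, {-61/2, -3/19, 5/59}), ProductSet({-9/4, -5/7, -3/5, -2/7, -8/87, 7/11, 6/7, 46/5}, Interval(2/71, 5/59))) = ProductSet({-3/5}, {5/59})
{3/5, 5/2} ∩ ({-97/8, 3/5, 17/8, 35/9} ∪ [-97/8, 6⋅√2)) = {3/5, 5/2}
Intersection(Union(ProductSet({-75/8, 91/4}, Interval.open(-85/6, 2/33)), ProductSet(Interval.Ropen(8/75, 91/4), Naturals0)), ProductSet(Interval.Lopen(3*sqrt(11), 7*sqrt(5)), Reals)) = ProductSet(Interval.Lopen(3*sqrt(11), 7*sqrt(5)), Naturals0)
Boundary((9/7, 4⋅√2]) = {9/7, 4⋅√2}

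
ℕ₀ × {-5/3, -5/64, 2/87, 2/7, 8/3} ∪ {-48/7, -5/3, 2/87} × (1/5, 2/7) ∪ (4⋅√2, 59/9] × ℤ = (ℕ₀ × {-5/3, -5/64, 2/87, 2/7, 8/3}) ∪ ({-48/7, -5/3, 2/87} × (1/5, 2/7)) ∪ ((4⋅√2, 59/9] × ℤ)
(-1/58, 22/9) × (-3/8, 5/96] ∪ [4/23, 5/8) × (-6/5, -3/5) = ((-1/58, 22/9) × (-3/8, 5/96]) ∪ ([4/23, 5/8) × (-6/5, -3/5))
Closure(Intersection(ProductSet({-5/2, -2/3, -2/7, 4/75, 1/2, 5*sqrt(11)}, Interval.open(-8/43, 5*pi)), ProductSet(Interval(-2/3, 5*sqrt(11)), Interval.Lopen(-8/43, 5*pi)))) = ProductSet({-2/3, -2/7, 4/75, 1/2, 5*sqrt(11)}, Interval(-8/43, 5*pi))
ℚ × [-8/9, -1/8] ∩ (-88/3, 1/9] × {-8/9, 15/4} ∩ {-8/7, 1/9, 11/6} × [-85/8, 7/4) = {-8/7, 1/9} × {-8/9}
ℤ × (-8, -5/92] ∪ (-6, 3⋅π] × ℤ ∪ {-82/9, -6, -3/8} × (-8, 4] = (ℤ × (-8, -5/92]) ∪ ((-6, 3⋅π] × ℤ) ∪ ({-82/9, -6, -3/8} × (-8, 4])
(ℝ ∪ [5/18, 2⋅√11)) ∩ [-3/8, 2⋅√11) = [-3/8, 2⋅√11)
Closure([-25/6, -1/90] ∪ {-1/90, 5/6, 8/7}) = [-25/6, -1/90] ∪ {5/6, 8/7}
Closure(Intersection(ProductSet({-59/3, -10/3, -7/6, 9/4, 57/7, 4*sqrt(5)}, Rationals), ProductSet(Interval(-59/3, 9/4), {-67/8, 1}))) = ProductSet({-59/3, -10/3, -7/6, 9/4}, {-67/8, 1})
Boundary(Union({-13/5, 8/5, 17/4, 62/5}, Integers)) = Union({-13/5, 8/5, 17/4, 62/5}, Integers)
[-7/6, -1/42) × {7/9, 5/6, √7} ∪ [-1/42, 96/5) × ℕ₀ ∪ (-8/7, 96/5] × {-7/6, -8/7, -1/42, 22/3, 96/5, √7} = ([-1/42, 96/5) × ℕ₀) ∪ ([-7/6, -1/42) × {7/9, 5/6, √7}) ∪ ((-8/7, 96/5] × {-7/6, -8/7, -1/42, 22/3, 96/5, √7})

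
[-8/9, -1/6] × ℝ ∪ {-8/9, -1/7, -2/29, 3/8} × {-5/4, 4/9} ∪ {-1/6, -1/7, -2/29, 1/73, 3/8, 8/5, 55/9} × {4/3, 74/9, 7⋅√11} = ([-8/9, -1/6] × ℝ) ∪ ({-8/9, -1/7, -2/29, 3/8} × {-5/4, 4/9}) ∪ ({-1/6, -1/7, -2/29, 1/73, 3/8, 8/5, 55/9} × {4/3, 74/9, 7⋅√11})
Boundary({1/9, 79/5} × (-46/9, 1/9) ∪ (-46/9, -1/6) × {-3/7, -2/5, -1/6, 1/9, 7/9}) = ({1/9, 79/5} × [-46/9, 1/9]) ∪ ([-46/9, -1/6] × {-3/7, -2/5, -1/6, 1/9, 7/9})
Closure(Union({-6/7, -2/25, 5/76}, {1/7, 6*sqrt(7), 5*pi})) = {-6/7, -2/25, 5/76, 1/7, 6*sqrt(7), 5*pi}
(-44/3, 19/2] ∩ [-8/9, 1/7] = [-8/9, 1/7]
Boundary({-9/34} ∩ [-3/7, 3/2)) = {-9/34}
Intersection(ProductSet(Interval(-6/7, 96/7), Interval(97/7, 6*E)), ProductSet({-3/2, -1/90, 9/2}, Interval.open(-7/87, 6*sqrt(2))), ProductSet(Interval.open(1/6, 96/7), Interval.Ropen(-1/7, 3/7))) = EmptySet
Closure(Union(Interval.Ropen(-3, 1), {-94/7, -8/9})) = Union({-94/7}, Interval(-3, 1))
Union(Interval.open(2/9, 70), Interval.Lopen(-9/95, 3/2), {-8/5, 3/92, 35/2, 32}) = Union({-8/5}, Interval.open(-9/95, 70))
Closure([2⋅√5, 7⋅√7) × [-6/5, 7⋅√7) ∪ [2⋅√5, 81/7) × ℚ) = ({2⋅√5} × ℝ) ∪ ([2⋅√5, 81/7) × ℚ) ∪ ({2⋅√5, 7⋅√7} × [-6/5, 7⋅√7]) ∪ ([2⋅√5, 7⋅√7] × {-6/5, 7⋅√7}) ∪ ([2⋅√5, 7⋅√7) × [-6/5, 7⋅√7)) ∪ ([2⋅√5, 81/7] × ((-∞, -6/5] ∪ [7⋅√7, ∞)))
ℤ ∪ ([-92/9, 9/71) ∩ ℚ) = ℤ ∪ (ℚ ∩ [-92/9, 9/71))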